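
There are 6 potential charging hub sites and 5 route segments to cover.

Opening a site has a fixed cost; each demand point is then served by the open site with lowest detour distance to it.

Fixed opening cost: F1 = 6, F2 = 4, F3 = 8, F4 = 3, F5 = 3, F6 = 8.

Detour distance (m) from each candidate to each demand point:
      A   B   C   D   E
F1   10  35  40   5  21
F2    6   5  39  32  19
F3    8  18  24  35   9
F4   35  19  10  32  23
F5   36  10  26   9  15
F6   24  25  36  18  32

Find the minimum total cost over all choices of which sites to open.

55

Open {F2, F4, F5}: assign each demand point to its cheapest open site.
  A→F2 6, B→F2 5, C→F4 10, D→F5 9, E→F5 15
  detour distance 45, fixed 10 → total 55.
Compare {F1, F2, F3, F4}: detour distance 35 + fixed 21 = 56.
Compare {F1, F2, F4, F5}: detour distance 41 + fixed 16 = 57.
Compare {F2, F3, F4, F5}: detour distance 39 + fixed 18 = 57.
All other subsets cost ≥ 56. Minimum total cost: 55.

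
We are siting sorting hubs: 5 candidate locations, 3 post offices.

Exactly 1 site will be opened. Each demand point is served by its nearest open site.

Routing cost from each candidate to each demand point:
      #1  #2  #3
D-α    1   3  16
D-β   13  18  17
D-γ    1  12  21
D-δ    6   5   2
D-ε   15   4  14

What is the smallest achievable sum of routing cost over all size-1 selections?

13

Open {D-δ}.
  #1→D-δ 6, #2→D-δ 5, #3→D-δ 2  ⇒ total 13.
Compare {D-α}: total 20.
Compare {D-ε}: total 33.
No size-1 selection does better; minimum is 13.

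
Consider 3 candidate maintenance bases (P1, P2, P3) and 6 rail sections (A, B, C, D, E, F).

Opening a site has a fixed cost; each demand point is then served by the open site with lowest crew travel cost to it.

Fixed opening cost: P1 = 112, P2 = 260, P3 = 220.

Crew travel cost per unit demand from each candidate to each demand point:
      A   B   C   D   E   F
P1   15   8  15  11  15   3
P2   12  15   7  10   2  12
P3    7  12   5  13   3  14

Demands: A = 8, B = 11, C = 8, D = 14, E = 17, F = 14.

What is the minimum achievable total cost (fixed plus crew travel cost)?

Open {P1, P3}: assign each demand point to its cheapest open site.
  A→P3 8×7=56, B→P1 11×8=88, C→P3 8×5=40, D→P1 14×11=154, E→P3 17×3=51, F→P1 14×3=42
  crew travel cost 431, fixed 332 → total 763.
Compare {P1, P2}: crew travel cost 456 + fixed 372 = 828.
Compare {P3}: crew travel cost 657 + fixed 220 = 877.
Compare {P1}: crew travel cost 779 + fixed 112 = 891.
All other subsets cost ≥ 828. Minimum total cost: 763.

763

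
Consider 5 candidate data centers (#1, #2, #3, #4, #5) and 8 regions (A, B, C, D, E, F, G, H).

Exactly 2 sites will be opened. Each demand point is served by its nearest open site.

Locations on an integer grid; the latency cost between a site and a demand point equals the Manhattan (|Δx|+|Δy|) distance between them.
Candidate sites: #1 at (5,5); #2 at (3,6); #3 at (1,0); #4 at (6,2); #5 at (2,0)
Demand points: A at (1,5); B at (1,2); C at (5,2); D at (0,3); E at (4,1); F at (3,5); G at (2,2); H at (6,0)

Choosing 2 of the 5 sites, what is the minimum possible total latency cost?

25

Open {#2, #4}.
  A→#2 3, B→#4 5, C→#4 1, D→#2 6, E→#4 3, F→#2 1, G→#4 4, H→#4 2  ⇒ total 25.
Compare {#1, #5}: total 26.
Compare {#2, #5}: total 26.
No size-2 selection does better; minimum is 25.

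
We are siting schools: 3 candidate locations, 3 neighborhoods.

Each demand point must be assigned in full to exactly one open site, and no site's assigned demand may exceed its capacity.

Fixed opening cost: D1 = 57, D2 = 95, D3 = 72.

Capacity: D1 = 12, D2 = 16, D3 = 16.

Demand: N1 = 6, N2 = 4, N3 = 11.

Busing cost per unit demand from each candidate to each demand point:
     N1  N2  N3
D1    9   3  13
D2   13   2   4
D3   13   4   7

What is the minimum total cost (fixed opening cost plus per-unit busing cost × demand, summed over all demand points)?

258

Open {D1, D2}; cheapest assignment that respects the capacities:
  D1 (cap 12, load 6): N1 — cost 6×9 = 54
  D2 (cap 16, load 15): N2, N3 — cost 4×2 + 11×4 = 52
  Shipping 106, fixed 152 → total 258.
  Any other capacity-feasible assignment to {D1, D2} ships for at least 106.
Compare {D1, D3}: its best feasible assignment gives total 272.
Compare {D2, D3}: its best feasible assignment gives total 297.
Every other set of open sites that can feasibly serve all demand totals ≥ 272 even under its best assignment. Minimum: 258.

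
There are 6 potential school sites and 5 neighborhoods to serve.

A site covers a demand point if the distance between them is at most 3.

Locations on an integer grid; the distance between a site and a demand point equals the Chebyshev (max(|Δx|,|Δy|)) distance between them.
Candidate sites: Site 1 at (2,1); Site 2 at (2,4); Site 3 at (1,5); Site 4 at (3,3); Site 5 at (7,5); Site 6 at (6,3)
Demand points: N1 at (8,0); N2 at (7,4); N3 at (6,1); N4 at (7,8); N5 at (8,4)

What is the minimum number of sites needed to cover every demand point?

Coverage sets (demand points within 3 of each site):
  Site 1: {}
  Site 2: {}
  Site 3: {}
  Site 4: {N3}
  Site 5: {N2, N4, N5}
  Site 6: {N1, N2, N3, N5}
No single site covers all 5 demand points.
But {Site 5, Site 6} covers everything, so the minimum is 2.

2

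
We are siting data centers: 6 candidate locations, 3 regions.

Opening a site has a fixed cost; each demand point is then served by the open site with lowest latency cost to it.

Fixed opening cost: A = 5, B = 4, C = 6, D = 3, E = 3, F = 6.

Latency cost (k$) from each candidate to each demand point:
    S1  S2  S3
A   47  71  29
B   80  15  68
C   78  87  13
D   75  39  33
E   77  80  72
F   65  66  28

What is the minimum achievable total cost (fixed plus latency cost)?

90

Open {A, B, C}: assign each demand point to its cheapest open site.
  S1→A 47, S2→B 15, S3→C 13
  latency cost 75, fixed 15 → total 90.
Compare {A, B, C, D}: latency cost 75 + fixed 18 = 93.
Compare {A, B, C, E}: latency cost 75 + fixed 18 = 93.
Compare {A, B, C, F}: latency cost 75 + fixed 21 = 96.
All other subsets cost ≥ 93. Minimum total cost: 90.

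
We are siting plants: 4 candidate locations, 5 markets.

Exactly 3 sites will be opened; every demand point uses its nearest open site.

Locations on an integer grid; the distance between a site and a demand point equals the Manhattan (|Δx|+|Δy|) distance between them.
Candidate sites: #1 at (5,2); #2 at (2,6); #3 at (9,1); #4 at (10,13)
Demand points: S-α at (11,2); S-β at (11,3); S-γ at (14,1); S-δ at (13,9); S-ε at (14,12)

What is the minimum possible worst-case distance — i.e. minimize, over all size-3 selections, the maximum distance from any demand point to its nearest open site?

Open {#1, #3, #4}.
  Farthest demand point is S-δ at distance 7 (to #4); all others are ≤ 7.
With {#2, #3, #4} the worst case is 7.
With {#1, #2, #4} the worst case is 10.
No size-3 selection achieves below 7.

7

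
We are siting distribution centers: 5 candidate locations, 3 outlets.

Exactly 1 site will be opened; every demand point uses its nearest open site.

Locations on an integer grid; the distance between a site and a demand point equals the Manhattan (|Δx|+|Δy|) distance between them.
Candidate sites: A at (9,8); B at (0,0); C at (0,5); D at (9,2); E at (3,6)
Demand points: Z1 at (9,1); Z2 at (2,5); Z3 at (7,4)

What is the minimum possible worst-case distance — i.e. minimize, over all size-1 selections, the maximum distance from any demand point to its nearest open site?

Open {A}.
  Farthest demand point is Z2 at distance 10 (to A); all others are ≤ 10.
With {D} the worst case is 10.
With {B} the worst case is 11.
No size-1 selection achieves below 10.

10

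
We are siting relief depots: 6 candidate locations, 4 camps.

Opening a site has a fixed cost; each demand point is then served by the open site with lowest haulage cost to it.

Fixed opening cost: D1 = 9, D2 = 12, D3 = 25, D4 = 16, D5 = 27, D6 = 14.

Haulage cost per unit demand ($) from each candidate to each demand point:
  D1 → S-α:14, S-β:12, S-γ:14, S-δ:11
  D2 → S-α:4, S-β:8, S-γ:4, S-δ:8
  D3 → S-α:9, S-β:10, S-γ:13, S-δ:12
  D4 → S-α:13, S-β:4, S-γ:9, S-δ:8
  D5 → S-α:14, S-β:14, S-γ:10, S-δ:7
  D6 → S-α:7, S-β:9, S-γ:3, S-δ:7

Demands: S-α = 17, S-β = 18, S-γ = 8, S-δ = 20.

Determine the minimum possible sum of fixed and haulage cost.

Open {D2, D4, D6}: assign each demand point to its cheapest open site.
  S-α→D2 17×4=68, S-β→D4 18×4=72, S-γ→D6 8×3=24, S-δ→D6 20×7=140
  haulage cost 304, fixed 42 → total 346.
Compare {D1, D2, D4, D6}: haulage cost 304 + fixed 51 = 355.
Compare {D2, D4}: haulage cost 332 + fixed 28 = 360.
Compare {D2, D4, D5}: haulage cost 312 + fixed 55 = 367.
All other subsets cost ≥ 355. Minimum total cost: 346.

346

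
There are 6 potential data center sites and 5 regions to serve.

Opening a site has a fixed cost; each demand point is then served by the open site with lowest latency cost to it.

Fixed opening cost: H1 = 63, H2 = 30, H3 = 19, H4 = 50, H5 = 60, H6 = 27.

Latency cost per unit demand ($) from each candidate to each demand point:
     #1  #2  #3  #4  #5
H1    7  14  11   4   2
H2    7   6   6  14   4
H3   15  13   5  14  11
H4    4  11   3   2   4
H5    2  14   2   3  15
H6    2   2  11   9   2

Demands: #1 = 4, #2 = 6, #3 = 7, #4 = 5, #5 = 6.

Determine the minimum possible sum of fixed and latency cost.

140

Open {H4, H6}: assign each demand point to its cheapest open site.
  #1→H6 4×2=8, #2→H6 6×2=12, #3→H4 7×3=21, #4→H4 5×2=10, #5→H6 6×2=12
  latency cost 63, fixed 77 → total 140.
Compare {H5, H6}: latency cost 61 + fixed 87 = 148.
Compare {H3, H6}: latency cost 112 + fixed 46 = 158.
Compare {H3, H4, H6}: latency cost 63 + fixed 96 = 159.
All other subsets cost ≥ 148. Minimum total cost: 140.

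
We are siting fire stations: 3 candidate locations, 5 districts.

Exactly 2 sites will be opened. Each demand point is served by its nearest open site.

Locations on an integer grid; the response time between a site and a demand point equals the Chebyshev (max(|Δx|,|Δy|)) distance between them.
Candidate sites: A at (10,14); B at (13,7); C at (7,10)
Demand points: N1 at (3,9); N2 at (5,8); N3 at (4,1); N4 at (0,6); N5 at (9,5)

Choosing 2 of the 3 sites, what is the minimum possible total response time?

26

Open {B, C}.
  N1→C 4, N2→C 2, N3→B 9, N4→C 7, N5→B 4  ⇒ total 26.
Compare {A, C}: total 27.
Compare {A, B}: total 36.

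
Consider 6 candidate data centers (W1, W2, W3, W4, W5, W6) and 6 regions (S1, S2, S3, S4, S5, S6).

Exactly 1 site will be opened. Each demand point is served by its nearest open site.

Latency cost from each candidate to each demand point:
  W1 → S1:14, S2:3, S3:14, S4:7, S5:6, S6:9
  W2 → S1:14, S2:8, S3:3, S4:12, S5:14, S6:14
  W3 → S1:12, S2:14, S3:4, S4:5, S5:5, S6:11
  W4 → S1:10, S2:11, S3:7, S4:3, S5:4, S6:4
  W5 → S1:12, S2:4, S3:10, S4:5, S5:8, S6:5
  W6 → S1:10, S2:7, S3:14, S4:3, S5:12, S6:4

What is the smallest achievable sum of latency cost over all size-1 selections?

39

Open {W4}.
  S1→W4 10, S2→W4 11, S3→W4 7, S4→W4 3, S5→W4 4, S6→W4 4  ⇒ total 39.
Compare {W5}: total 44.
Compare {W6}: total 50.
No size-1 selection does better; minimum is 39.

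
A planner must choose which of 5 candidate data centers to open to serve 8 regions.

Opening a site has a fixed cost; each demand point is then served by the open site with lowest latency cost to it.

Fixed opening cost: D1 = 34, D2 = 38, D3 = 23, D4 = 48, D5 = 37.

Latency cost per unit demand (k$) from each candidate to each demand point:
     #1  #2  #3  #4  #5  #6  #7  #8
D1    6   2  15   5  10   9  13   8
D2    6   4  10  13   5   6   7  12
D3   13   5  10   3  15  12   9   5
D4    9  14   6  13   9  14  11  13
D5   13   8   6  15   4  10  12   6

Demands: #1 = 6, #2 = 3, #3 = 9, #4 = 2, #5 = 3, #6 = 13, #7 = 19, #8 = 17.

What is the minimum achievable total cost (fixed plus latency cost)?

514

Open {D2, D3, D5}: assign each demand point to its cheapest open site.
  #1→D2 6×6=36, #2→D2 3×4=12, #3→D5 9×6=54, #4→D3 2×3=6, #5→D5 3×4=12, #6→D2 13×6=78, #7→D2 19×7=133, #8→D3 17×5=85
  latency cost 416, fixed 98 → total 514.
Compare {D2, D3}: latency cost 455 + fixed 61 = 516.
Compare {D2, D5}: latency cost 453 + fixed 75 = 528.
Compare {D2, D3, D4}: latency cost 419 + fixed 109 = 528.
All other subsets cost ≥ 516. Minimum total cost: 514.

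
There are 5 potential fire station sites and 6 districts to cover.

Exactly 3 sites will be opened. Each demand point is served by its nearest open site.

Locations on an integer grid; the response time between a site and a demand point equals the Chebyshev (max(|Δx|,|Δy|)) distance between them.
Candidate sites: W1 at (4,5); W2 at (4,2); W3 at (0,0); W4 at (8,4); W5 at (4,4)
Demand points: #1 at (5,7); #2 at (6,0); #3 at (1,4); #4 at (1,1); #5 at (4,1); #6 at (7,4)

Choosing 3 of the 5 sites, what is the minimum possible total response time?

Open {W2, W3, W4}.
  #1→W4 3, #2→W2 2, #3→W2 3, #4→W3 1, #5→W2 1, #6→W4 1  ⇒ total 11.
Compare {W1, W2, W3}: total 12.
Compare {W1, W2, W4}: total 12.
No size-3 selection does better; minimum is 11.

11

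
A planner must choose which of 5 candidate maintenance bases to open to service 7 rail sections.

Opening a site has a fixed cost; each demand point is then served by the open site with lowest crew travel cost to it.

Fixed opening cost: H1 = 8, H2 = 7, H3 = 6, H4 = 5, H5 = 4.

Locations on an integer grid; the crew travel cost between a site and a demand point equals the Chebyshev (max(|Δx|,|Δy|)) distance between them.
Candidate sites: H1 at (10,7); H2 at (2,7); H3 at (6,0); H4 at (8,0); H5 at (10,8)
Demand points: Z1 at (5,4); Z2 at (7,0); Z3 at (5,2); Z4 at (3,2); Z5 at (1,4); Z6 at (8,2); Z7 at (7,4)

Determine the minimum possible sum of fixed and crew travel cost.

27

Open {H3}: assign each demand point to its cheapest open site.
  Z1→H3 4, Z2→H3 1, Z3→H3 2, Z4→H3 3, Z5→H3 5, Z6→H3 2, Z7→H3 4
  crew travel cost 21, fixed 6 → total 27.
Compare {H4}: crew travel cost 26 + fixed 5 = 31.
Compare {H2, H3}: crew travel cost 18 + fixed 13 = 31.
Compare {H3, H5}: crew travel cost 21 + fixed 10 = 31.
All other subsets cost ≥ 31. Minimum total cost: 27.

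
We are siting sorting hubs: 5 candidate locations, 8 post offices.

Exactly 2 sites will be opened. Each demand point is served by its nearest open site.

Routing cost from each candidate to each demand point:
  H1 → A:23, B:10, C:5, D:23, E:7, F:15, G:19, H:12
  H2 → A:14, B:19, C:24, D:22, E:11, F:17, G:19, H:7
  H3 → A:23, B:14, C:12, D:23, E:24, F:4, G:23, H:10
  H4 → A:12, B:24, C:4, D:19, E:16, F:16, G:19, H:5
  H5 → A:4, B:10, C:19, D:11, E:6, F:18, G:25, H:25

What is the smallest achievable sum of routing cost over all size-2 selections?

Open {H4, H5}.
  A→H5 4, B→H5 10, C→H4 4, D→H5 11, E→H5 6, F→H4 16, G→H4 19, H→H4 5  ⇒ total 75.
Compare {H3, H5}: total 80.
Compare {H1, H5}: total 82.
No size-2 selection does better; minimum is 75.

75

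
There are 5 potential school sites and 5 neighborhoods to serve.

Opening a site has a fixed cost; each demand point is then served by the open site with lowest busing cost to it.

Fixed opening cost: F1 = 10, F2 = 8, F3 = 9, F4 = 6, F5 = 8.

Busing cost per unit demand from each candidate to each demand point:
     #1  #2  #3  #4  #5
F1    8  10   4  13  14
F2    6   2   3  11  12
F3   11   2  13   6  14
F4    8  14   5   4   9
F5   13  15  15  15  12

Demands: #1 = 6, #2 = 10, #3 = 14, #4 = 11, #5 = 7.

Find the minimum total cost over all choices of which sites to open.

219

Open {F2, F4}: assign each demand point to its cheapest open site.
  #1→F2 6×6=36, #2→F2 10×2=20, #3→F2 14×3=42, #4→F4 11×4=44, #5→F4 7×9=63
  busing cost 205, fixed 14 → total 219.
Compare {F2, F4, F5}: busing cost 205 + fixed 22 = 227.
Compare {F2, F3, F4}: busing cost 205 + fixed 23 = 228.
Compare {F1, F2, F4}: busing cost 205 + fixed 24 = 229.
All other subsets cost ≥ 227. Minimum total cost: 219.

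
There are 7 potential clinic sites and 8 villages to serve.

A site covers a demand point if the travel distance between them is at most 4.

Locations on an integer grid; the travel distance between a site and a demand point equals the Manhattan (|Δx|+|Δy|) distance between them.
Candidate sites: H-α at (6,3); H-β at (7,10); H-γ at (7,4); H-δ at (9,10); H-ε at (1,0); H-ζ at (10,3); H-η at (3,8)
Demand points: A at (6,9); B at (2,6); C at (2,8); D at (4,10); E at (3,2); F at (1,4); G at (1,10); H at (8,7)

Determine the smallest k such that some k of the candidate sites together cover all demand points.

Coverage sets (demand points within 4 of each site):
  H-α: {E}
  H-β: {A, D, H}
  H-γ: {H}
  H-δ: {A, H}
  H-ε: {E, F}
  H-ζ: {}
  H-η: {A, B, C, D, G}
No 2 sites suffice: every size-2 union leaves at least one demand point uncovered.
But {H-β, H-ε, H-η} covers everything, so the minimum is 3.

3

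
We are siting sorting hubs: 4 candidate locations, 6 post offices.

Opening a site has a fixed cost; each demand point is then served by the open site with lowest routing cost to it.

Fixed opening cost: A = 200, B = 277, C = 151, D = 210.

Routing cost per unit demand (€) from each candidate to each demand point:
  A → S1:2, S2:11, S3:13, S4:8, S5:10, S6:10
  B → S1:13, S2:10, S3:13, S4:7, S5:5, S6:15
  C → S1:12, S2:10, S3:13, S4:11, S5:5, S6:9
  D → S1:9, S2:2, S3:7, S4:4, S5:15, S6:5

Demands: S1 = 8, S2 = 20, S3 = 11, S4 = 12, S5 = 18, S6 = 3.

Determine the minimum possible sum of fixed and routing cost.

703

Open {C, D}: assign each demand point to its cheapest open site.
  S1→D 8×9=72, S2→D 20×2=40, S3→D 11×7=77, S4→D 12×4=48, S5→C 18×5=90, S6→D 3×5=15
  routing cost 342, fixed 361 → total 703.
Compare {D}: routing cost 522 + fixed 210 = 732.
Compare {A, D}: routing cost 376 + fixed 410 = 786.
Compare {B, D}: routing cost 342 + fixed 487 = 829.
All other subsets cost ≥ 732. Minimum total cost: 703.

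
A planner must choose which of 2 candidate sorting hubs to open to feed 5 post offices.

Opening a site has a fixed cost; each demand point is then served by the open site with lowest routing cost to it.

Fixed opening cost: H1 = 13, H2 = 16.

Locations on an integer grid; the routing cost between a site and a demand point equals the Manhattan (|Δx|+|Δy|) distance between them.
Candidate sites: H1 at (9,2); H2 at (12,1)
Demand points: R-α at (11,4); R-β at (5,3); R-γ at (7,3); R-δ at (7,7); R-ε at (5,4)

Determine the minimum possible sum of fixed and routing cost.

38

Open {H1}: assign each demand point to its cheapest open site.
  R-α→H1 4, R-β→H1 5, R-γ→H1 3, R-δ→H1 7, R-ε→H1 6
  routing cost 25, fixed 13 → total 38.
Compare {H1, H2}: routing cost 25 + fixed 29 = 54.
Compare {H2}: routing cost 41 + fixed 16 = 57.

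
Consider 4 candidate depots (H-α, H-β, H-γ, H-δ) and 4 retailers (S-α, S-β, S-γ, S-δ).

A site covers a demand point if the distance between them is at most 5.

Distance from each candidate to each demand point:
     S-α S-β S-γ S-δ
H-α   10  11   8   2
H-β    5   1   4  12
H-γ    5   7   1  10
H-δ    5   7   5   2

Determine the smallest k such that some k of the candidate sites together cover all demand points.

2

Coverage sets (demand points within 5 of each site):
  H-α: {S-δ}
  H-β: {S-α, S-β, S-γ}
  H-γ: {S-α, S-γ}
  H-δ: {S-α, S-γ, S-δ}
No single site covers all 4 demand points.
But {H-α, H-β} covers everything, so the minimum is 2.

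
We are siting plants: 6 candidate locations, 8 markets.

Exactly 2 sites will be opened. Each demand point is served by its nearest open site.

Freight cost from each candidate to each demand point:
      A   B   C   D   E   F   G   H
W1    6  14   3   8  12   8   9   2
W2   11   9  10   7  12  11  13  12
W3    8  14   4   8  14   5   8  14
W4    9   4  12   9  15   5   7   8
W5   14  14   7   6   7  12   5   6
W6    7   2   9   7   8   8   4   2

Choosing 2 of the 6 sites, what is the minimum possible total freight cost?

Open {W3, W6}.
  A→W6 7, B→W6 2, C→W3 4, D→W6 7, E→W6 8, F→W3 5, G→W6 4, H→W6 2  ⇒ total 39.
Compare {W1, W6}: total 40.
Compare {W5, W6}: total 43.
No size-2 selection does better; minimum is 39.

39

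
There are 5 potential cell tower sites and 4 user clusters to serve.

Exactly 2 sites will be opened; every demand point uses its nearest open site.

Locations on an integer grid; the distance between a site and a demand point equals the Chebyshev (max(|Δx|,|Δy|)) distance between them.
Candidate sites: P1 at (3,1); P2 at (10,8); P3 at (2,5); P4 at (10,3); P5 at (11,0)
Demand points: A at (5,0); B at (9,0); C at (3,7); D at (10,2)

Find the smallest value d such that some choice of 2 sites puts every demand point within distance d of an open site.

5

Open {P3, P4}.
  Farthest demand point is A at distance 5 (to P3); all others are ≤ 5.
With {P3, P5} the worst case is 5.
With {P1, P2} the worst case is 6.
No size-2 selection achieves below 5.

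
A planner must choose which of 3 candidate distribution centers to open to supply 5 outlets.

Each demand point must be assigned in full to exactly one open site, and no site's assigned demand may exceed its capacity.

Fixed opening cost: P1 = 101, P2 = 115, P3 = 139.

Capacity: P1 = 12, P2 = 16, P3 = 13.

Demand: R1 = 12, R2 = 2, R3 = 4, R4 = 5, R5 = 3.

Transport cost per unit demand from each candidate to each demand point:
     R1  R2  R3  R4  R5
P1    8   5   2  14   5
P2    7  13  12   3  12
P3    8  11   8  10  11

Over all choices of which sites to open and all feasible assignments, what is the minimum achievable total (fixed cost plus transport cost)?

Open {P1, P2}; cheapest assignment that respects the capacities:
  P1 (cap 12, load 12): R3, R4, R5 — cost 4×2 + 5×14 + 3×5 = 93
  P2 (cap 16, load 14): R1, R2 — cost 12×7 + 2×13 = 110
  Shipping 203, fixed 216 → total 419.
  Any other capacity-feasible assignment to {P1, P2} ships for at least 203.
Compare {P2, P3}: its best feasible assignment gives total 475.
Compare {P1, P2, P3}: its best feasible assignment gives total 499.
Every other set of open sites that can feasibly serve all demand totals ≥ 475 even under its best assignment. Minimum: 419.

419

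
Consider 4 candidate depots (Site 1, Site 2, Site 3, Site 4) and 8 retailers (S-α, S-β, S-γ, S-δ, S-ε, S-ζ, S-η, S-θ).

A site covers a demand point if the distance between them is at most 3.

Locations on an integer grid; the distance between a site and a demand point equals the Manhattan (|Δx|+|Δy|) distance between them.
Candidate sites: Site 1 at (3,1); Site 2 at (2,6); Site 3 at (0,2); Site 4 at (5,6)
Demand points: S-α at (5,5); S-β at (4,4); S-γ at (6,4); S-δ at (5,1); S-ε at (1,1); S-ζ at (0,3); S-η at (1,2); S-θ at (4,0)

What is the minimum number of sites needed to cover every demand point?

3

Coverage sets (demand points within 3 of each site):
  Site 1: {S-δ, S-ε, S-η, S-θ}
  Site 2: {}
  Site 3: {S-ε, S-ζ, S-η}
  Site 4: {S-α, S-β, S-γ}
No 2 sites suffice: every size-2 union leaves at least one demand point uncovered.
But {Site 1, Site 3, Site 4} covers everything, so the minimum is 3.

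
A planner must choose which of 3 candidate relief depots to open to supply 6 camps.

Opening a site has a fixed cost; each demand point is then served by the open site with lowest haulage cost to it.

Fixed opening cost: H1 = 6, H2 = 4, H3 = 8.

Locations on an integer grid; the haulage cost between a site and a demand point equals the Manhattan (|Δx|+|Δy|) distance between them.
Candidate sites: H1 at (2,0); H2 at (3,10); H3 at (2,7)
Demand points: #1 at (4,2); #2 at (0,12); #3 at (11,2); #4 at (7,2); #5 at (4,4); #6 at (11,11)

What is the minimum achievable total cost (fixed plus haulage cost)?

52

Open {H1, H2}: assign each demand point to its cheapest open site.
  #1→H1 4, #2→H2 5, #3→H1 11, #4→H1 7, #5→H1 6, #6→H2 9
  haulage cost 42, fixed 10 → total 52.
Compare {H1, H2, H3}: haulage cost 41 + fixed 18 = 59.
Compare {H1, H3}: haulage cost 47 + fixed 14 = 61.
Compare {H2}: haulage cost 58 + fixed 4 = 62.
All other subsets cost ≥ 59. Minimum total cost: 52.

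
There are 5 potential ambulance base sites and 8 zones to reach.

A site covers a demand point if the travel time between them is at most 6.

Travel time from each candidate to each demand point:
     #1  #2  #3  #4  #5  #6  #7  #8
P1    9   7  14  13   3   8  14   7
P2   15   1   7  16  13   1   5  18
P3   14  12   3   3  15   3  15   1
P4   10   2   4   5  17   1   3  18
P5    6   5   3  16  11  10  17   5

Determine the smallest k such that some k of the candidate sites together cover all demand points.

Coverage sets (demand points within 6 of each site):
  P1: {#5}
  P2: {#2, #6, #7}
  P3: {#3, #4, #6, #8}
  P4: {#2, #3, #4, #6, #7}
  P5: {#1, #2, #3, #8}
No 2 sites suffice: every size-2 union leaves at least one demand point uncovered.
But {P1, P4, P5} covers everything, so the minimum is 3.

3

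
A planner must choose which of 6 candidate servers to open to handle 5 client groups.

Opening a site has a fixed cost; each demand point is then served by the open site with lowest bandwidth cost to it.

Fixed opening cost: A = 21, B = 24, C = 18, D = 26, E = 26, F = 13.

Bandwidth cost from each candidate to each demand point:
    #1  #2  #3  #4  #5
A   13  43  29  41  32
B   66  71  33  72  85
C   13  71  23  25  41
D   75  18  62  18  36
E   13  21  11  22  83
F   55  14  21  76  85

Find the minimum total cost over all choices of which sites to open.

Open {C, F}: assign each demand point to its cheapest open site.
  #1→C 13, #2→F 14, #3→F 21, #4→C 25, #5→C 41
  bandwidth cost 114, fixed 31 → total 145.
Compare {A, E}: bandwidth cost 99 + fixed 47 = 146.
Compare {D, E}: bandwidth cost 96 + fixed 52 = 148.
Compare {C, D}: bandwidth cost 108 + fixed 44 = 152.
All other subsets cost ≥ 146. Minimum total cost: 145.

145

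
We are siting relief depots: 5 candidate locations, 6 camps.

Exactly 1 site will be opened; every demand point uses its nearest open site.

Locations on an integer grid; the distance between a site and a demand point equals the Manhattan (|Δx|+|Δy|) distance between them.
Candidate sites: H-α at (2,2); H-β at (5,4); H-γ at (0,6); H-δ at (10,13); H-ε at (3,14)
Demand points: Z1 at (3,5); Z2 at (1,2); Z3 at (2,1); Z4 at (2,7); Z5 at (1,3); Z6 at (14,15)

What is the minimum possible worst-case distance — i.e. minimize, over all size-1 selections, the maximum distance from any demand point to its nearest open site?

Open {H-ε}.
  Farthest demand point is Z2 at distance 14 (to H-ε); all others are ≤ 14.
With {H-β} the worst case is 20.
With {H-δ} the worst case is 20.
No size-1 selection achieves below 14.

14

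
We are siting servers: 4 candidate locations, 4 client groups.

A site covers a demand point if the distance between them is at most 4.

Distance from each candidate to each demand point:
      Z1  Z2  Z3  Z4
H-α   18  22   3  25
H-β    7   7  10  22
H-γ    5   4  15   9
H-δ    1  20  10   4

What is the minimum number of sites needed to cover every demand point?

3

Coverage sets (demand points within 4 of each site):
  H-α: {Z3}
  H-β: {}
  H-γ: {Z2}
  H-δ: {Z1, Z4}
No 2 sites suffice: every size-2 union leaves at least one demand point uncovered.
But {H-α, H-γ, H-δ} covers everything, so the minimum is 3.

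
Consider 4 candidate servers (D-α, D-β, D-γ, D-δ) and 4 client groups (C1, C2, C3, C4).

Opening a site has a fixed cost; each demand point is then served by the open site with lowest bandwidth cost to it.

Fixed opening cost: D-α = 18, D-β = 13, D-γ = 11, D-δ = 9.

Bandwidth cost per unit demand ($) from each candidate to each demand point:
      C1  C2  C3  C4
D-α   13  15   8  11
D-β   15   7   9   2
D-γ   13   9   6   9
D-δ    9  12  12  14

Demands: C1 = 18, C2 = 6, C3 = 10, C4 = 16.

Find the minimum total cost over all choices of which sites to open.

329

Open {D-β, D-γ, D-δ}: assign each demand point to its cheapest open site.
  C1→D-δ 18×9=162, C2→D-β 6×7=42, C3→D-γ 10×6=60, C4→D-β 16×2=32
  bandwidth cost 296, fixed 33 → total 329.
Compare {D-α, D-β, D-γ, D-δ}: bandwidth cost 296 + fixed 51 = 347.
Compare {D-β, D-δ}: bandwidth cost 326 + fixed 22 = 348.
Compare {D-α, D-β, D-δ}: bandwidth cost 316 + fixed 40 = 356.
All other subsets cost ≥ 347. Minimum total cost: 329.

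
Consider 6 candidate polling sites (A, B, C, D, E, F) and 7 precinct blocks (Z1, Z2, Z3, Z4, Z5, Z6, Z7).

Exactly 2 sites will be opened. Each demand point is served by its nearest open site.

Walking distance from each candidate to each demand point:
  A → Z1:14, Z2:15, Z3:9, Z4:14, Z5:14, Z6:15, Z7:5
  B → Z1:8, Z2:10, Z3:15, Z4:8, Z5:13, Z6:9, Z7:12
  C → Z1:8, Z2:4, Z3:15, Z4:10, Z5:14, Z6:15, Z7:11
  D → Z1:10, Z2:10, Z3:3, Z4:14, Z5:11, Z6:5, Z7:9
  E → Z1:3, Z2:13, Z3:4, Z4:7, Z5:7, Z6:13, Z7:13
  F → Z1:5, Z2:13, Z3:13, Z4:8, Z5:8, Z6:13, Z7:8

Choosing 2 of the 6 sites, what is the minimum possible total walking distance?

44

Open {D, E}.
  Z1→E 3, Z2→D 10, Z3→D 3, Z4→E 7, Z5→E 7, Z6→D 5, Z7→D 9  ⇒ total 44.
Compare {D, F}: total 47.
Compare {C, E}: total 49.
No size-2 selection does better; minimum is 44.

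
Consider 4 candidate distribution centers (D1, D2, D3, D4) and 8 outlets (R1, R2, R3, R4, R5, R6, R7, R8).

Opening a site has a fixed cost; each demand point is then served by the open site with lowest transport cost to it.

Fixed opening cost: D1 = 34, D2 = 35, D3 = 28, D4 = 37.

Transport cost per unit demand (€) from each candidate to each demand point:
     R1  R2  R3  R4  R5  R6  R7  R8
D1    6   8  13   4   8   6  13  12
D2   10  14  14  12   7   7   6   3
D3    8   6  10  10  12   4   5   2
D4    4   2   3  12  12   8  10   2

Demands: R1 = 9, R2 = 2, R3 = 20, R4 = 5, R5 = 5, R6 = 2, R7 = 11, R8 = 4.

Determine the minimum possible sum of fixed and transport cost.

Open {D1, D3, D4}: assign each demand point to its cheapest open site.
  R1→D4 9×4=36, R2→D4 2×2=4, R3→D4 20×3=60, R4→D1 5×4=20, R5→D1 5×8=40, R6→D3 2×4=8, R7→D3 11×5=55, R8→D3 4×2=8
  transport cost 231, fixed 99 → total 330.
Compare {D3, D4}: transport cost 281 + fixed 65 = 346.
Compare {D1, D2, D4}: transport cost 241 + fixed 106 = 347.
Compare {D2, D4}: transport cost 283 + fixed 72 = 355.
All other subsets cost ≥ 346. Minimum total cost: 330.

330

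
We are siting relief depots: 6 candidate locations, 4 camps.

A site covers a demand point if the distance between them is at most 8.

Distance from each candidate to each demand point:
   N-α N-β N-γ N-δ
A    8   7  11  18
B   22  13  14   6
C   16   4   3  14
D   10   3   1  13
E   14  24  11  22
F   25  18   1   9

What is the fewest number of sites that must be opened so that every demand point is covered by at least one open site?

Coverage sets (demand points within 8 of each site):
  A: {N-α, N-β}
  B: {N-δ}
  C: {N-β, N-γ}
  D: {N-β, N-γ}
  E: {}
  F: {N-γ}
No 2 sites suffice: every size-2 union leaves at least one demand point uncovered.
But {A, B, C} covers everything, so the minimum is 3.

3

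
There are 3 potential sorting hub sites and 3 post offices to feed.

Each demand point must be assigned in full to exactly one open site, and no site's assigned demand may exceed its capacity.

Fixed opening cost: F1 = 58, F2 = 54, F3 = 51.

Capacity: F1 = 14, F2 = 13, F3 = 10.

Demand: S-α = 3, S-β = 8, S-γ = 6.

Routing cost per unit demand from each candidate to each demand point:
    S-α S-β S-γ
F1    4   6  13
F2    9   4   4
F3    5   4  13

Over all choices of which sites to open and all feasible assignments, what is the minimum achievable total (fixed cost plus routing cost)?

Open {F2, F3}; cheapest assignment that respects the capacities:
  F2 (cap 13, load 9): S-α, S-γ — cost 3×9 + 6×4 = 51
  F3 (cap 10, load 8): S-β — cost 8×4 = 32
  Shipping 83, fixed 105 → total 188.
  Any other capacity-feasible assignment to {F2, F3} ships for at least 83.
Compare {F1, F2}: its best feasible assignment gives total 196.
Compare {F1, F3}: its best feasible assignment gives total 231.
Every other set of open sites that can feasibly serve all demand totals ≥ 196 even under its best assignment. Minimum: 188.

188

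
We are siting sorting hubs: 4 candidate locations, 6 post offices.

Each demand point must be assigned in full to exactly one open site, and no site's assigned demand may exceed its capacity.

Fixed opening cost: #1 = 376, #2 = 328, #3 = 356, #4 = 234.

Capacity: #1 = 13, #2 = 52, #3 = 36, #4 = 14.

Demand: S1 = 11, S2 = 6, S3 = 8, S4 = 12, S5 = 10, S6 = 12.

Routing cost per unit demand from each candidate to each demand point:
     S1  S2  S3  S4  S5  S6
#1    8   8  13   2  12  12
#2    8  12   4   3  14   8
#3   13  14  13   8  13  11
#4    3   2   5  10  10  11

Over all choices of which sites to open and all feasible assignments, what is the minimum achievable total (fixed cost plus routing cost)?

971

Open {#2, #4}; cheapest assignment that respects the capacities:
  #2 (cap 52, load 48): S2, S3, S4, S5, S6 — cost 6×12 + 8×4 + 12×3 + 10×14 + 12×8 = 376
  #4 (cap 14, load 11): S1 — cost 11×3 = 33
  Shipping 409, fixed 562 → total 971.
  Any other capacity-feasible assignment to {#2, #4} ships for at least 409.
Compare {#2, #3}: its best feasible assignment gives total 1138.
Compare {#1, #2}: its best feasible assignment gives total 1148.
Every other set of open sites that can feasibly serve all demand totals ≥ 1138 even under its best assignment. Minimum: 971.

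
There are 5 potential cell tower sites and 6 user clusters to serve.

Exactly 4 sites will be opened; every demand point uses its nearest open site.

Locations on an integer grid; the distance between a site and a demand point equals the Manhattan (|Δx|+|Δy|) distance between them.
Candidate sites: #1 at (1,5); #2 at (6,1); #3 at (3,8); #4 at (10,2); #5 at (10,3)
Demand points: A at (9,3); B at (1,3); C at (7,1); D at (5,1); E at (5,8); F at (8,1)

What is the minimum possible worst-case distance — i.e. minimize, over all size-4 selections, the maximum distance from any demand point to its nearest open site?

2

Open {#1, #2, #3, #4}.
  Farthest demand point is A at distance 2 (to #4); all others are ≤ 2.
With {#1, #2, #3, #5} the worst case is 2.
With {#1, #3, #4, #5} the worst case is 6.
No size-4 selection achieves below 2.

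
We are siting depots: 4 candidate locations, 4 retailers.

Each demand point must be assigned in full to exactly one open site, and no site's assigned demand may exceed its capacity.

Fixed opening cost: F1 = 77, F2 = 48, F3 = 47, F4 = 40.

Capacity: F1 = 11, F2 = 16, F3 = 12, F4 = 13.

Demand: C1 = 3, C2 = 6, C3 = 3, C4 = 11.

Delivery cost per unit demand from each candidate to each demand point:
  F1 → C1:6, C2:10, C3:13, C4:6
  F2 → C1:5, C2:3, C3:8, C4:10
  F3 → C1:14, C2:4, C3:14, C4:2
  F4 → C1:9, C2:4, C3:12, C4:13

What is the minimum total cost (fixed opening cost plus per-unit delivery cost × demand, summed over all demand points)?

Open {F2, F3}; cheapest assignment that respects the capacities:
  F2 (cap 16, load 12): C1, C2, C3 — cost 3×5 + 6×3 + 3×8 = 57
  F3 (cap 12, load 11): C4 — cost 11×2 = 22
  Shipping 79, fixed 95 → total 174.
  Any other capacity-feasible assignment to {F2, F3} ships for at least 79.
Compare {F3, F4}: its best feasible assignment gives total 196.
Compare {F2, F3, F4}: its best feasible assignment gives total 214.
Every other set of open sites that can feasibly serve all demand totals ≥ 196 even under its best assignment. Minimum: 174.

174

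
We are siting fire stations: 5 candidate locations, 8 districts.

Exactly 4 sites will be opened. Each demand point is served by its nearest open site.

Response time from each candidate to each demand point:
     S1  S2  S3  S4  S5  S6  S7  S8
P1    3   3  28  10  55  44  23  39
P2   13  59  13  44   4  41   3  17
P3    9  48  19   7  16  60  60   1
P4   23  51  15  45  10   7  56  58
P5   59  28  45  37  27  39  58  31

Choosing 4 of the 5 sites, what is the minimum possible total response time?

Open {P1, P2, P3, P4}.
  S1→P1 3, S2→P1 3, S3→P2 13, S4→P3 7, S5→P2 4, S6→P4 7, S7→P2 3, S8→P3 1  ⇒ total 41.
Compare {P1, P2, P4, P5}: total 60.
Compare {P1, P3, P4, P5}: total 69.
No size-4 selection does better; minimum is 41.

41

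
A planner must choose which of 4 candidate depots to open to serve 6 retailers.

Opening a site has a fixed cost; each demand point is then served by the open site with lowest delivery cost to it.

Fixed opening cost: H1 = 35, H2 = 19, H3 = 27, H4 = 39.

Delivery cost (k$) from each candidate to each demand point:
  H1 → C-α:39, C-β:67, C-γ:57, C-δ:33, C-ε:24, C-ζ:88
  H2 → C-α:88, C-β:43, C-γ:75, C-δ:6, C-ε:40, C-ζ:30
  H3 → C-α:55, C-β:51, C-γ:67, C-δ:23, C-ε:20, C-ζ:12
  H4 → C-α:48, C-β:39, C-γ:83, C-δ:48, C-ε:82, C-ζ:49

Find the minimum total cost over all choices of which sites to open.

Open {H2, H3}: assign each demand point to its cheapest open site.
  C-α→H3 55, C-β→H2 43, C-γ→H3 67, C-δ→H2 6, C-ε→H3 20, C-ζ→H3 12
  delivery cost 203, fixed 46 → total 249.
Compare {H1, H2}: delivery cost 199 + fixed 54 = 253.
Compare {H3}: delivery cost 228 + fixed 27 = 255.
Compare {H1, H2, H3}: delivery cost 177 + fixed 81 = 258.
All other subsets cost ≥ 253. Minimum total cost: 249.

249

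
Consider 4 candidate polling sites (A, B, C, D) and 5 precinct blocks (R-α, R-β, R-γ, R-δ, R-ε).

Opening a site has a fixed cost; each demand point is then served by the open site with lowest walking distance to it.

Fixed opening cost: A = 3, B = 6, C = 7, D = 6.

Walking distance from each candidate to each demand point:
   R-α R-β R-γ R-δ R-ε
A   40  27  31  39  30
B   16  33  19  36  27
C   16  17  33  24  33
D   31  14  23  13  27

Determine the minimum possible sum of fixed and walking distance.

Open {B, D}: assign each demand point to its cheapest open site.
  R-α→B 16, R-β→D 14, R-γ→B 19, R-δ→D 13, R-ε→B 27
  walking distance 89, fixed 12 → total 101.
Compare {A, B, D}: walking distance 89 + fixed 15 = 104.
Compare {C, D}: walking distance 93 + fixed 13 = 106.
Compare {B, C, D}: walking distance 89 + fixed 19 = 108.
All other subsets cost ≥ 104. Minimum total cost: 101.

101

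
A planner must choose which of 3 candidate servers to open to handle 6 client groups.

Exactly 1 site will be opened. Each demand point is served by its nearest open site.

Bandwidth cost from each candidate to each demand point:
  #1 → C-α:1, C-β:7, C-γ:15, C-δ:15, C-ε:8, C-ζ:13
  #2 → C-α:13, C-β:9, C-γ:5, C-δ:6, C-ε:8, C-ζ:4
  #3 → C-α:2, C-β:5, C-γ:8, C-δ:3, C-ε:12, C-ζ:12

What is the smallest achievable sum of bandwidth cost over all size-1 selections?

Open {#3}.
  C-α→#3 2, C-β→#3 5, C-γ→#3 8, C-δ→#3 3, C-ε→#3 12, C-ζ→#3 12  ⇒ total 42.
Compare {#2}: total 45.
Compare {#1}: total 59.

42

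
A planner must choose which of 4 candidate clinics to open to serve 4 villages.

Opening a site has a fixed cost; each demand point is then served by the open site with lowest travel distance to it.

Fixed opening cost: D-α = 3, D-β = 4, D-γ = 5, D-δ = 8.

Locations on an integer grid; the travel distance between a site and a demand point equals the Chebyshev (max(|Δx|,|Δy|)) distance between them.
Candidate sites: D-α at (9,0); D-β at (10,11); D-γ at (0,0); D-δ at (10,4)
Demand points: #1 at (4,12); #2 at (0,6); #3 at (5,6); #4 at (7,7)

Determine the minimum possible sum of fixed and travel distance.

Open {D-β}: assign each demand point to its cheapest open site.
  #1→D-β 6, #2→D-β 10, #3→D-β 5, #4→D-β 4
  travel distance 25, fixed 4 → total 29.
Compare {D-β, D-γ}: travel distance 21 + fixed 9 = 30.
Compare {D-α, D-β}: travel distance 24 + fixed 7 = 31.
Compare {D-α, D-β, D-γ}: travel distance 21 + fixed 12 = 33.
All other subsets cost ≥ 30. Minimum total cost: 29.

29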